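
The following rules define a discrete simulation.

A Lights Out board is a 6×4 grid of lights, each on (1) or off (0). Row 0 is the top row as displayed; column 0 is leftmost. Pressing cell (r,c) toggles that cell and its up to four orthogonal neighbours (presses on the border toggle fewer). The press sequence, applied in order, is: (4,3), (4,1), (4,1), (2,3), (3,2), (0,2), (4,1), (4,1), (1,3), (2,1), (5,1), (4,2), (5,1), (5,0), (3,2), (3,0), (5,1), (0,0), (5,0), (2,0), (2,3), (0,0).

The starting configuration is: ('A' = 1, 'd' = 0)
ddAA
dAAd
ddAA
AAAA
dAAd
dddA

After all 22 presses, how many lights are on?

13

gen 0: ddAA
dAAd
ddAA
AAAA
dAAd
dddA
gen 1: ddAA
dAAd
ddAA
AAAd
dAdA
dddd
gen 2: ddAA
dAAd
ddAA
AdAd
AdAA
dAdd
gen 3: ddAA
dAAd
ddAA
AAAd
dAdA
dddd
gen 4: ddAA
dAAA
dddd
AAAA
dAdA
dddd
gen 5: ddAA
dAAA
ddAd
Addd
dAAA
dddd
gen 6: dAdd
dAdA
ddAd
Addd
dAAA
dddd
gen 7: dAdd
dAdA
ddAd
AAdd
AddA
dAdd
gen 8: dAdd
dAdA
ddAd
Addd
dAAA
dddd
gen 9: dAdA
dAAd
ddAA
Addd
dAAA
dddd
gen 10: dAdA
ddAd
AAdA
AAdd
dAAA
dddd
gen 11: dAdA
ddAd
AAdA
AAdd
ddAA
AAAd
gen 12: dAdA
ddAd
AAdA
AAAd
dAdd
AAdd
gen 13: dAdA
ddAd
AAdA
AAAd
dddd
ddAd
gen 14: dAdA
ddAd
AAdA
AAAd
Addd
AAAd
gen 15: dAdA
ddAd
AAAA
AddA
AdAd
AAAd
gen 16: dAdA
ddAd
dAAA
dAdA
ddAd
AAAd
gen 17: dAdA
ddAd
dAAA
dAdA
dAAd
dddd
gen 18: AddA
AdAd
dAAA
dAdA
dAAd
dddd
gen 19: AddA
AdAd
dAAA
dAdA
AAAd
AAdd
gen 20: AddA
ddAd
AdAA
AAdA
AAAd
AAdd
gen 21: AddA
ddAA
Addd
AAdd
AAAd
AAdd
gen 22: dAdA
AdAA
Addd
AAdd
AAAd
AAdd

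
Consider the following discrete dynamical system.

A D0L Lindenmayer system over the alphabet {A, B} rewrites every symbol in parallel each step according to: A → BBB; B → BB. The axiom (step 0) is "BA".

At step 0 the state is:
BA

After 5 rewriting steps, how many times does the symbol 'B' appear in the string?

step 0: BA
step 1: BBBBB
step 2: BBBBBBBBBB
step 3: BBBBBBBBBBBBBBBBBBBB
step 4: BBBBBBBBBBBBBBBBBBBBBBBBBBBBBBBBBBBBBBBB
step 5: BBBBBBBBBBBBBBBBBBBBBBBBBBBBBBBBBBBBBBBBBBBBBBBBBBBBBBBBBBBBBBBBBBBBBBBBBBBBBBBB

80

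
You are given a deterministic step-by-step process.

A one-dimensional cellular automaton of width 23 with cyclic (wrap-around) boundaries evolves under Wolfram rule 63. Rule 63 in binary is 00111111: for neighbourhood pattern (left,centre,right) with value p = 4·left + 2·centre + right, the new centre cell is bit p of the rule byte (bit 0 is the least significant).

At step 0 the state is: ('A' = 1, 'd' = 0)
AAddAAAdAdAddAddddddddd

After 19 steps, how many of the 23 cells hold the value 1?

20

[0] AAddAAAdAdAddAddddddddd
[1] AdAAAddAAAAAAAAAAAAAAAA
[2] dAAddAAAddddddddddddddd
[3] AAdAAAddAAAAAAAAAAAAAAA
[4] ddAAddAAAdddddddddddddd
[5] AAAdAAAddAAAAAAAAAAAAAA
[6] dddAAddAAAddddddddddddd
[7] AAAAdAAAddAAAAAAAAAAAAA
[8] ddddAAddAAAdddddddddddd
[9] AAAAAdAAAddAAAAAAAAAAAA
[10] dddddAAddAAAddddddddddd
[11] AAAAAAdAAAddAAAAAAAAAAA
[12] ddddddAAddAAAdddddddddd
[13] AAAAAAAdAAAddAAAAAAAAAA
[14] dddddddAAddAAAddddddddd
[15] AAAAAAAAdAAAddAAAAAAAAA
[16] ddddddddAAddAAAdddddddd
[17] AAAAAAAAAdAAAddAAAAAAAA
[18] dddddddddAAddAAAddddddd
[19] AAAAAAAAAAdAAAddAAAAAAA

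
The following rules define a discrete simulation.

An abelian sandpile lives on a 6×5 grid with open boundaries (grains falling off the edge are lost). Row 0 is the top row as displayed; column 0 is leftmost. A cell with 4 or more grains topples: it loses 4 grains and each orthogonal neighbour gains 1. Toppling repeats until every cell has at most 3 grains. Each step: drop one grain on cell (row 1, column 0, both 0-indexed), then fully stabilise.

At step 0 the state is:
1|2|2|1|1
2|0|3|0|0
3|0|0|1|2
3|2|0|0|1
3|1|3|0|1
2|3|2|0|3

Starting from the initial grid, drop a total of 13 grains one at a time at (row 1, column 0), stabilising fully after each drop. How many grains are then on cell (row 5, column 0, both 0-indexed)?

t=0: 1|2|2|1|1
2|0|3|0|0
3|0|0|1|2
3|2|0|0|1
3|1|3|0|1
2|3|2|0|3
t=1: 1|2|2|1|1
3|0|3|0|0
3|0|0|1|2
3|2|0|0|1
3|1|3|0|1
2|3|2|0|3
t=2: 2|2|2|1|1
1|1|3|0|0
1|1|0|1|2
1|3|0|0|1
0|2|3|0|1
3|3|2|0|3
t=3: 2|2|2|1|1
2|1|3|0|0
1|1|0|1|2
1|3|0|0|1
0|2|3|0|1
3|3|2|0|3
t=4: 2|2|2|1|1
3|1|3|0|0
1|1|0|1|2
1|3|0|0|1
0|2|3|0|1
3|3|2|0|3
t=5: 3|2|2|1|1
0|2|3|0|0
2|1|0|1|2
1|3|0|0|1
0|2|3|0|1
3|3|2|0|3
t=6: 3|2|2|1|1
1|2|3|0|0
2|1|0|1|2
1|3|0|0|1
0|2|3|0|1
3|3|2|0|3
t=7: 3|2|2|1|1
2|2|3|0|0
2|1|0|1|2
1|3|0|0|1
0|2|3|0|1
3|3|2|0|3
t=8: 3|2|2|1|1
3|2|3|0|0
2|1|0|1|2
1|3|0|0|1
0|2|3|0|1
3|3|2|0|3
t=9: 0|3|2|1|1
1|3|3|0|0
3|1|0|1|2
1|3|0|0|1
0|2|3|0|1
3|3|2|0|3
t=10: 0|3|2|1|1
2|3|3|0|0
3|1|0|1|2
1|3|0|0|1
0|2|3|0|1
3|3|2|0|3
t=11: 0|3|2|1|1
3|3|3|0|0
3|1|0|1|2
1|3|0|0|1
0|2|3|0|1
3|3|2|0|3
t=12: 2|1|0|2|1
2|2|1|1|0
0|3|1|1|2
2|3|0|0|1
0|2|3|0|1
3|3|2|0|3
t=13: 2|1|0|2|1
3|2|1|1|0
0|3|1|1|2
2|3|0|0|1
0|2|3|0|1
3|3|2|0|3

3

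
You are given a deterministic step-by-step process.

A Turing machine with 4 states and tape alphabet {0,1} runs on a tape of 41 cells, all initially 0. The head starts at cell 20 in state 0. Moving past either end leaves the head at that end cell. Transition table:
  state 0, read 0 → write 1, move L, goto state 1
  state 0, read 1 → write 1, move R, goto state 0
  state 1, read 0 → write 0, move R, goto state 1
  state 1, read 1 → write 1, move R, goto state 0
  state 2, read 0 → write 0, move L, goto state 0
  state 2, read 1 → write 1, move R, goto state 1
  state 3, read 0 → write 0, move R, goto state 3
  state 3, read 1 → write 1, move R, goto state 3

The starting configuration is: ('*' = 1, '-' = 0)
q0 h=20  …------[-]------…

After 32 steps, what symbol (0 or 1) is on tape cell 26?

gen 0: q0 h=20  …------[-]------…
gen 1: q1 h=19  …------[-]*-----…
gen 2: q1 h=20  …------[*]------…
gen 3: q0 h=21  …-----*[-]------…
gen 4: q1 h=20  …------[*]*-----…
gen 5: q0 h=21  …-----*[*]------…
gen 6: q0 h=22  …----**[-]------…
gen 7: q1 h=21  …-----*[*]*-----…
gen 8: q0 h=22  …----**[*]------…
gen 9: q0 h=23  …---***[-]------…
gen 10: q1 h=22  …----**[*]*-----…
gen 11: q0 h=23  …---***[*]------…
gen 12: q0 h=24  …--****[-]------…
gen 13: q1 h=23  …---***[*]*-----…
gen 14: q0 h=24  …--****[*]------…
gen 15: q0 h=25  …-*****[-]------…
gen 16: q1 h=24  …--****[*]*-----…
gen 17: q0 h=25  …-*****[*]------…
gen 18: q0 h=26  …******[-]------…
gen 19: q1 h=25  …-*****[*]*-----…
gen 20: q0 h=26  …******[*]------…
gen 21: q0 h=27  …******[-]------…
gen 22: q1 h=26  …******[*]*-----…
gen 23: q0 h=27  …******[*]------…
gen 24: q0 h=28  …******[-]------…
gen 25: q1 h=27  …******[*]*-----…
gen 26: q0 h=28  …******[*]------…
gen 27: q0 h=29  …******[-]------…
gen 28: q1 h=28  …******[*]*-----…
gen 29: q0 h=29  …******[*]------…
gen 30: q0 h=30  …******[-]------…
gen 31: q1 h=29  …******[*]*-----…
gen 32: q0 h=30  …******[*]------…

1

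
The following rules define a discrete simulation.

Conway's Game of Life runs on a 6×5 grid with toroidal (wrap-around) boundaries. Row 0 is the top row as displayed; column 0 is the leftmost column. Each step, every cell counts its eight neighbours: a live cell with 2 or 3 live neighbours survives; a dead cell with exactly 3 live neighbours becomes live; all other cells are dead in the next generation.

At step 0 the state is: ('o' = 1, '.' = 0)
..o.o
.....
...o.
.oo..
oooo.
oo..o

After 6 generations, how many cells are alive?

24

t=0: ..o.o
.....
...o.
.oo..
oooo.
oo..o
t=1: .o.oo
...o.
..o..
o...o
...o.
.....
t=2: ..ooo
...oo
...oo
...oo
....o
..ooo
t=3: o....
o....
o.o..
o....
o.o..
o.o..
t=4: o...o
o...o
o...o
o...o
o...o
o...o
t=5: .o.o.
.o.o.
.o.o.
.o.o.
.o.o.
.o.o.
t=6: oo.oo
oo.oo
oo.oo
oo.oo
oo.oo
oo.oo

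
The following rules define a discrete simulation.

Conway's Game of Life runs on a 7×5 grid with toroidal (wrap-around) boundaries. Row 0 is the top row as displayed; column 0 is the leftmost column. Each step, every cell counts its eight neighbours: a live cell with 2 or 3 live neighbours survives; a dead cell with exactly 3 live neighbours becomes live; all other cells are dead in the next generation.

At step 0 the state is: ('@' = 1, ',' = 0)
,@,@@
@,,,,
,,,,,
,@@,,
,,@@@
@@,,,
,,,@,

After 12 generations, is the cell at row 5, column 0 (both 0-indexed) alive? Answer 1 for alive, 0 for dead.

[0] ,@,@@
@,,,,
,,,,,
,@@,,
,,@@@
@@,,,
,,,@,
[1] @,@@@
@,,,@
,@,,,
,@@,,
,,,@@
@@,,,
,@,@,
[2] ,,@,,
,,@,,
,@@,,
@@@@,
,,,@@
@@,@,
,,,@,
[3] ,,@@,
,,@@,
@,,,,
@,,,,
,,,,,
@,,@,
,@,@@
[4] ,@,,,
,@@@@
,@,,@
,,,,,
,,,,@
@,@@,
@@,,,
[5] ,,,@@
,@,@@
,@,,@
@,,,,
,,,@@
@,@@,
@,,,@
[6] ,,@,,
,,,,,
,@@@@
@,,@,
@@@@,
@@@,,
@@@,,
[7] ,,@,,
,@,,,
@@@@@
,,,,,
,,,@,
,,,,,
@,,@,
[8] ,@@,,
,,,,@
@@@@@
@@,,,
,,,,,
,,,,@
,,,,,
[9] ,,,,,
,,,,@
,,@@,
,,,@,
@,,,,
,,,,,
,,,,,
[10] ,,,,,
,,,@,
,,@@@
,,@@@
,,,,,
,,,,,
,,,,,
[11] ,,,,,
,,@@@
,,,,,
,,@,@
,,,@,
,,,,,
,,,,,
[12] ,,,@,
,,,@,
,,@,@
,,,@,
,,,@,
,,,,,
,,,,,

0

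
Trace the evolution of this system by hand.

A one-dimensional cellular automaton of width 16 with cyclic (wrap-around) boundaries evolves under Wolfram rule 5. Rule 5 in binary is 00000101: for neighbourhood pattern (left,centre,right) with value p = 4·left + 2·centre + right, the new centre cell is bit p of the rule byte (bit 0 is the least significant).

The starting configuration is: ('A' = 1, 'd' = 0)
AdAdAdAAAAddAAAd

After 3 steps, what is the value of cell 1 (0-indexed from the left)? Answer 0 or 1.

gen 0: AdAdAdAAAAddAAAd
gen 1: AdAdAddddddddddd
gen 2: AdAdAdAAAAAAAAAd
gen 3: AdAdAddddddddddd

0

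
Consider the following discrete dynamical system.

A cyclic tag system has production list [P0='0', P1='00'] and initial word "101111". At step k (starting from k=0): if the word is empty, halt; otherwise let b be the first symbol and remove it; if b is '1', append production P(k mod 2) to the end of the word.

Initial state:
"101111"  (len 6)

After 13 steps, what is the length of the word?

step 0: "101111"  (len 6)
step 1: "011110"  (len 6)
step 2: "11110"  (len 5)
step 3: "11100"  (len 5)
step 4: "110000"  (len 6)
step 5: "100000"  (len 6)
step 6: "0000000"  (len 7)
step 7: "000000"  (len 6)
step 8: "00000"  (len 5)
step 9: "0000"  (len 4)
step 10: "000"  (len 3)
step 11: "00"  (len 2)
step 12: "0"  (len 1)
step 13: (halted — word empty)

0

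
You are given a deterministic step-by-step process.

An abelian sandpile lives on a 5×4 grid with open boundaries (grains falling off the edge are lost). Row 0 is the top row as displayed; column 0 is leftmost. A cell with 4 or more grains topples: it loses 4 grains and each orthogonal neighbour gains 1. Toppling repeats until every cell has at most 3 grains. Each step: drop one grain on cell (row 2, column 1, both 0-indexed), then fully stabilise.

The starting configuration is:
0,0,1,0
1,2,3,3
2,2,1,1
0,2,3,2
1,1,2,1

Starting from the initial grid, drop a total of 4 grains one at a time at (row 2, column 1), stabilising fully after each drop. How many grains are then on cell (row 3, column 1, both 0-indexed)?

0) 0,0,1,0
1,2,3,3
2,2,1,1
0,2,3,2
1,1,2,1
1) 0,0,1,0
1,2,3,3
2,3,1,1
0,2,3,2
1,1,2,1
2) 0,0,1,0
1,3,3,3
3,0,2,1
0,3,3,2
1,1,2,1
3) 0,0,1,0
1,3,3,3
3,1,2,1
0,3,3,2
1,1,2,1
4) 0,0,1,0
1,3,3,3
3,2,2,1
0,3,3,2
1,1,2,1

3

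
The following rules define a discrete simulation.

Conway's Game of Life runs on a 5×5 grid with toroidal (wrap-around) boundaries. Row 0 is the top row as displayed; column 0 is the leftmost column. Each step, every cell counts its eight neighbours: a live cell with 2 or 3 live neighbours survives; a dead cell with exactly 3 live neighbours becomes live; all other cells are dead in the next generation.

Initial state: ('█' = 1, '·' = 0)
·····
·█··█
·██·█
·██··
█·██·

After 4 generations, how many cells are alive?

0) ·····
·█··█
·██·█
·██··
█·██·
1) █████
·███·
·····
····█
··██·
2) █····
·····
··██·
···█·
·····
3) ·····
·····
··██·
··██·
·····
4) ·····
·····
··██·
··██·
·····

4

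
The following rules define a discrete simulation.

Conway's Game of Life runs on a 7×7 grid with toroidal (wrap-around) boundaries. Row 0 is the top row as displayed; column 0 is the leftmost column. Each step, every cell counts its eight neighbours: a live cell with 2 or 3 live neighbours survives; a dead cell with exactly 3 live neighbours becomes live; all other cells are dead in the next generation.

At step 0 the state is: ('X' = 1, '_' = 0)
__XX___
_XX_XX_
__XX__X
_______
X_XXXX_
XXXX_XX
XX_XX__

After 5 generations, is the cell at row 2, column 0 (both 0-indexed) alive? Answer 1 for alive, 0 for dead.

0) __XX___
_XX_XX_
__XX__X
_______
X_XXXX_
XXXX_XX
XX_XX__
1) X____X_
_X__XX_
_XXXXX_
_X___XX
X____X_
_______
_____X_
2) _____X_
XX_____
_X_X___
_X_X___
X____X_
______X
______X
3) X_____X
XXX____
_X_____
XX__X__
X_____X
X____XX
_____XX
4) _____X_
__X___X
_______
_X____X
_______
_______
_______
5) _______
_______
X______
_______
_______
_______
_______

1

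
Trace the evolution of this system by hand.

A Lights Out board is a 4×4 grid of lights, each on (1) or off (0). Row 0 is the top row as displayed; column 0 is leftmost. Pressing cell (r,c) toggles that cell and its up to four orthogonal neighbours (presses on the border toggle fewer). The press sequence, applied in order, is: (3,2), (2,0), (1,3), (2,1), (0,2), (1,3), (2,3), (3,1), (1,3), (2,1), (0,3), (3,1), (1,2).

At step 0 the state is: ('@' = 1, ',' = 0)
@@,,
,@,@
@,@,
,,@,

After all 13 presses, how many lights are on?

[0] @@,,
,@,@
@,@,
,,@,
[1] @@,,
,@,@
@,,,
,@,@
[2] @@,,
@@,@
,@,,
@@,@
[3] @@,@
@@@,
,@,@
@@,@
[4] @@,@
@,@,
@,@@
@,,@
[5] @,@,
@,,,
@,@@
@,,@
[6] @,@@
@,@@
@,@,
@,,@
[7] @,@@
@,@,
@,,@
@,,,
[8] @,@@
@,@,
@@,@
,@@,
[9] @,@,
@,,@
@@,,
,@@,
[10] @,@,
@@,@
,,@,
,,@,
[11] @,,@
@@,,
,,@,
,,@,
[12] @,,@
@@,,
,@@,
@@,,
[13] @,@@
@,@@
,@,,
@@,,

9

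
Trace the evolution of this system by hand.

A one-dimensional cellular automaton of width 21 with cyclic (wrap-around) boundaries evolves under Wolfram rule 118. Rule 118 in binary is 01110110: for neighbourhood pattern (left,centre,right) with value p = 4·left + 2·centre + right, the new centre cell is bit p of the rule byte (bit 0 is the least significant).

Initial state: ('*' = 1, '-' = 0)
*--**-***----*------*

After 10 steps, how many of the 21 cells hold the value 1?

step 0: *--**-***----*------*
step 1: ***-**--**--***----*-
step 2: --**-***-***--**--***
step 3: **-**--**--***-***--*
step 4: -**-***-***--**--***-
step 5: *-**--**--***-***--**
step 6: **-***-***--**--***--
step 7: -**--**--***-***--***
step 8: *-***-***--**--***--*
step 9: **--**--***-***--***-
step 10: -***-***--**--***--**

13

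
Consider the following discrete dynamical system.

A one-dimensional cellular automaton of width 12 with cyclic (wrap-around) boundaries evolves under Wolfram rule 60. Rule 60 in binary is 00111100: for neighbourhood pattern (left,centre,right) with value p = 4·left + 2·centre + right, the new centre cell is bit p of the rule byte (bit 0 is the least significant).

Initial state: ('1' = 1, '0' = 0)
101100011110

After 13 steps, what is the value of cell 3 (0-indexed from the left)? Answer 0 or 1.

0) 101100011110
1) 111010010001
2) 000111011001
3) 100100110101
4) 010110101111
5) 111101111000
6) 100011000100
7) 110010100110
8) 101011110101
9) 011110001111
10) 110001001000
11) 101001101100
12) 111101011010
13) 100011110111

0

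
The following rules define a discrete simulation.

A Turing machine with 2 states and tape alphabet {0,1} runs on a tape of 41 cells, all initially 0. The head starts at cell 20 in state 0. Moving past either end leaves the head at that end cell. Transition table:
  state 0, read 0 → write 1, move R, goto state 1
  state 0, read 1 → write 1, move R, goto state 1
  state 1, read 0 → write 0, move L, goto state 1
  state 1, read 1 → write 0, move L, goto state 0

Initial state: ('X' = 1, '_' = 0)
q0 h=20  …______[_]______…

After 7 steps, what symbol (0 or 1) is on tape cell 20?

0

t=0: q0 h=20  …______[_]______…
t=1: q1 h=21  …_____X[_]______…
t=2: q1 h=20  …______[X]______…
t=3: q0 h=19  …______[_]______…
t=4: q1 h=20  …_____X[_]______…
t=5: q1 h=19  …______[X]______…
t=6: q0 h=18  …______[_]______…
t=7: q1 h=19  …_____X[_]______…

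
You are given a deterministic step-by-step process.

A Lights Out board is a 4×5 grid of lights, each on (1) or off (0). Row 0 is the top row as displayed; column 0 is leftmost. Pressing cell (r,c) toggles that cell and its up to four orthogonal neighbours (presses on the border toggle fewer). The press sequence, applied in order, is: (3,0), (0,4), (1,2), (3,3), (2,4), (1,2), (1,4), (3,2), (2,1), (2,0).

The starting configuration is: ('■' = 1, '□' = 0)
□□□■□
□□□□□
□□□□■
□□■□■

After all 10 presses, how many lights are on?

step 0: □□□■□
□□□□□
□□□□■
□□■□■
step 1: □□□■□
□□□□□
■□□□■
■■■□■
step 2: □□□□■
□□□□■
■□□□■
■■■□■
step 3: □□■□■
□■■■■
■□■□■
■■■□■
step 4: □□■□■
□■■■■
■□■■■
■■□■□
step 5: □□■□■
□■■■□
■□■□□
■■□■■
step 6: □□□□■
□□□□□
■□□□□
■■□■■
step 7: □□□□□
□□□■■
■□□□■
■■□■■
step 8: □□□□□
□□□■■
■□■□■
■□■□■
step 9: □□□□□
□■□■■
□■□□■
■■■□■
step 10: □□□□□
■■□■■
■□□□■
□■■□■

9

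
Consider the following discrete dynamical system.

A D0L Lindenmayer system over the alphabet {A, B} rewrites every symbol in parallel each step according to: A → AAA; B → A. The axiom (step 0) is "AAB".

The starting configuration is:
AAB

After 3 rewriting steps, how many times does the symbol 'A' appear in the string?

[0] AAB
[1] AAAAAAA
[2] AAAAAAAAAAAAAAAAAAAAA
[3] AAAAAAAAAAAAAAAAAAAAAAAAAAAAAAAAAAAAAAAAAAAAAAAAAAAAAAAAAAAAAAA

63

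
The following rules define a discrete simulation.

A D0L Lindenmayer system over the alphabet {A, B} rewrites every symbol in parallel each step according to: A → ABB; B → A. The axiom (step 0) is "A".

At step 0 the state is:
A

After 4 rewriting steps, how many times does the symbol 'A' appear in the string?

11

t=0: A
t=1: ABB
t=2: ABBAA
t=3: ABBAAABBABB
t=4: ABBAAABBABBABBAAABBAA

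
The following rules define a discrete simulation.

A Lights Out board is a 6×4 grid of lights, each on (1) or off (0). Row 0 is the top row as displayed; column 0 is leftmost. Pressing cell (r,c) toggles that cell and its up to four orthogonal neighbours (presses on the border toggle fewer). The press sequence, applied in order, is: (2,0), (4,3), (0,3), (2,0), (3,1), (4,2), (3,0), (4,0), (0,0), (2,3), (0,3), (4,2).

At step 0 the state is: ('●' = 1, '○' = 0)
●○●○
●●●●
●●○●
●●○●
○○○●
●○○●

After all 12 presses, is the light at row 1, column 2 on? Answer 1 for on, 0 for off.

step 0: ●○●○
●●●●
●●○●
●●○●
○○○●
●○○●
step 1: ●○●○
○●●●
○○○●
○●○●
○○○●
●○○●
step 2: ●○●○
○●●●
○○○●
○●○○
○○●○
●○○○
step 3: ●○○●
○●●○
○○○●
○●○○
○○●○
●○○○
step 4: ●○○●
●●●○
●●○●
●●○○
○○●○
●○○○
step 5: ●○○●
●●●○
●○○●
○○●○
○●●○
●○○○
step 6: ●○○●
●●●○
●○○●
○○○○
○○○●
●○●○
step 7: ●○○●
●●●○
○○○●
●●○○
●○○●
●○●○
step 8: ●○○●
●●●○
○○○●
○●○○
○●○●
○○●○
step 9: ○●○●
○●●○
○○○●
○●○○
○●○●
○○●○
step 10: ○●○●
○●●●
○○●○
○●○●
○●○●
○○●○
step 11: ○●●○
○●●○
○○●○
○●○●
○●○●
○○●○
step 12: ○●●○
○●●○
○○●○
○●●●
○○●○
○○○○

1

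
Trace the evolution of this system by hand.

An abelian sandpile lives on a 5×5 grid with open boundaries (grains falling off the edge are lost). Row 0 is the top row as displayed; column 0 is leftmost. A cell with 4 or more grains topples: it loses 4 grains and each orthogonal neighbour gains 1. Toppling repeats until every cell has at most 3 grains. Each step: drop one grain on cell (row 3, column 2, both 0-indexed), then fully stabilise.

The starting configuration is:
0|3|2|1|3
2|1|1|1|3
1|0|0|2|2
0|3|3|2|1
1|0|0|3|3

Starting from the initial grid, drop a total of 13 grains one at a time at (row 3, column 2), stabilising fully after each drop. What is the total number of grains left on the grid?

k=0  0|3|2|1|3
2|1|1|1|3
1|0|0|2|2
0|3|3|2|1
1|0|0|3|3
k=1  0|3|2|1|3
2|1|1|1|3
1|1|1|2|2
1|0|1|3|1
1|1|1|3|3
k=2  0|3|2|1|3
2|1|1|1|3
1|1|1|2|2
1|0|2|3|1
1|1|1|3|3
k=3  0|3|2|1|3
2|1|1|1|3
1|1|1|2|2
1|0|3|3|1
1|1|1|3|3
k=4  0|3|2|1|3
2|1|1|1|3
1|1|2|3|2
1|1|1|1|3
1|1|3|1|0
k=5  0|3|2|1|3
2|1|1|1|3
1|1|2|3|2
1|1|2|1|3
1|1|3|1|0
k=6  0|3|2|1|3
2|1|1|1|3
1|1|2|3|2
1|1|3|1|3
1|1|3|1|0
k=7  0|3|2|1|3
2|1|1|1|3
1|1|3|3|2
1|2|1|2|3
1|2|0|2|0
k=8  0|3|2|1|3
2|1|1|1|3
1|1|3|3|2
1|2|2|2|3
1|2|0|2|0
k=9  0|3|2|1|3
2|1|1|1|3
1|1|3|3|2
1|2|3|2|3
1|2|0|2|0
k=10  0|3|2|2|0
2|1|2|3|1
1|2|1|2|1
1|3|2|1|1
1|2|1|3|1
k=11  0|3|2|2|0
2|1|2|3|1
1|2|1|2|1
1|3|3|1|1
1|2|1|3|1
k=12  0|3|2|2|0
2|1|2|3|1
1|3|2|2|1
2|0|1|2|1
1|3|2|3|1
k=13  0|3|2|2|0
2|1|2|3|1
1|3|2|2|1
2|0|2|2|1
1|3|2|3|1

42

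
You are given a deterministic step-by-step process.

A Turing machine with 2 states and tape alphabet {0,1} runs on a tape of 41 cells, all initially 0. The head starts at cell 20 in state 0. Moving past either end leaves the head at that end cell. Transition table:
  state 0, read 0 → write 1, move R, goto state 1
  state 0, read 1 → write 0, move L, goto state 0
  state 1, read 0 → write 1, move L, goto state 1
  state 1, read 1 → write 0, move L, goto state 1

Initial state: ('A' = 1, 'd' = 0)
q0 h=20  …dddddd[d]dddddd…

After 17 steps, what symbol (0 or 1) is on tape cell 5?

0

step 0: q0 h=20  …dddddd[d]dddddd…
step 1: q1 h=21  …dddddA[d]dddddd…
step 2: q1 h=20  …dddddd[A]Addddd…
step 3: q1 h=19  …dddddd[d]dAdddd…
step 4: q1 h=18  …dddddd[d]AdAddd…
step 5: q1 h=17  …dddddd[d]AAdAdd…
step 6: q1 h=16  …dddddd[d]AAAdAd…
step 7: q1 h=15  …dddddd[d]AAAAdA…
step 8: q1 h=14  …dddddd[d]AAAAAd…
step 9: q1 h=13  …dddddd[d]AAAAAA…
step 10: q1 h=12  …dddddd[d]AAAAAA…
step 11: q1 h=11  …dddddd[d]AAAAAA…
step 12: q1 h=10  …dddddd[d]AAAAAA…
step 13: q1 h= 9  …dddddd[d]AAAAAA…
step 14: q1 h= 8  …dddddd[d]AAAAAA…
step 15: q1 h= 7  …dddddd[d]AAAAAA…
step 16: q1 h= 6  |dddddd[d]AAAAAA…
step 17: q1 h= 5  |ddddd[d]AAAAAA…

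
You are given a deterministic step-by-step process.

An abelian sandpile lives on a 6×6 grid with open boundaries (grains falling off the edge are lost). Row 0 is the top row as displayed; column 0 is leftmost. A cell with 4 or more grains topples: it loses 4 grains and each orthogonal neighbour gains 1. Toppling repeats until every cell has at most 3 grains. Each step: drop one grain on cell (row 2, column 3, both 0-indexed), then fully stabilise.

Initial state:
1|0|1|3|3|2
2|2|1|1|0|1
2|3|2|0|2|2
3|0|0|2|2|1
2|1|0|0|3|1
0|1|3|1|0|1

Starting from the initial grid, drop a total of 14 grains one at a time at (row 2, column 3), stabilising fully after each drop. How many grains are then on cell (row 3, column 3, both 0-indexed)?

3

0) 1|0|1|3|3|2
2|2|1|1|0|1
2|3|2|0|2|2
3|0|0|2|2|1
2|1|0|0|3|1
0|1|3|1|0|1
1) 1|0|1|3|3|2
2|2|1|1|0|1
2|3|2|1|2|2
3|0|0|2|2|1
2|1|0|0|3|1
0|1|3|1|0|1
2) 1|0|1|3|3|2
2|2|1|1|0|1
2|3|2|2|2|2
3|0|0|2|2|1
2|1|0|0|3|1
0|1|3|1|0|1
3) 1|0|1|3|3|2
2|2|1|1|0|1
2|3|2|3|2|2
3|0|0|2|2|1
2|1|0|0|3|1
0|1|3|1|0|1
4) 1|0|1|3|3|2
2|2|1|2|0|1
2|3|3|0|3|2
3|0|0|3|2|1
2|1|0|0|3|1
0|1|3|1|0|1
5) 1|0|1|3|3|2
2|2|1|2|0|1
2|3|3|1|3|2
3|0|0|3|2|1
2|1|0|0|3|1
0|1|3|1|0|1
6) 1|0|1|3|3|2
2|2|1|2|0|1
2|3|3|2|3|2
3|0|0|3|2|1
2|1|0|0|3|1
0|1|3|1|0|1
7) 1|0|1|3|3|2
2|2|1|2|0|1
2|3|3|3|3|2
3|0|0|3|2|1
2|1|0|0|3|1
0|1|3|1|0|1
8) 1|0|1|3|3|2
2|3|2|3|1|1
3|0|1|3|1|3
3|1|2|1|1|2
2|1|0|2|0|2
0|1|3|1|1|1
9) 1|0|2|1|0|3
2|3|3|1|3|1
3|0|2|1|2|3
3|1|2|2|1|2
2|1|0|2|0|2
0|1|3|1|1|1
10) 1|0|2|1|0|3
2|3|3|1|3|1
3|0|2|2|2|3
3|1|2|2|1|2
2|1|0|2|0|2
0|1|3|1|1|1
11) 1|0|2|1|0|3
2|3|3|1|3|1
3|0|2|3|2|3
3|1|2|2|1|2
2|1|0|2|0|2
0|1|3|1|1|1
12) 1|0|2|1|0|3
2|3|3|2|3|1
3|0|3|0|3|3
3|1|2|3|1|2
2|1|0|2|0|2
0|1|3|1|1|1
13) 1|0|2|1|0|3
2|3|3|2|3|1
3|0|3|1|3|3
3|1|2|3|1|2
2|1|0|2|0|2
0|1|3|1|1|1
14) 1|0|2|1|0|3
2|3|3|2|3|1
3|0|3|2|3|3
3|1|2|3|1|2
2|1|0|2|0|2
0|1|3|1|1|1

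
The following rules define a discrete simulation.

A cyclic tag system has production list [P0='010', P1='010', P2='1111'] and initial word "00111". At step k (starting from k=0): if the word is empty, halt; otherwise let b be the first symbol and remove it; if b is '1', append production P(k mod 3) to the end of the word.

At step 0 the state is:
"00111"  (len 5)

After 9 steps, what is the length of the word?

t=0: "00111"  (len 5)
t=1: "0111"  (len 4)
t=2: "111"  (len 3)
t=3: "111111"  (len 6)
t=4: "11111010"  (len 8)
t=5: "1111010010"  (len 10)
t=6: "1110100101111"  (len 13)
t=7: "110100101111010"  (len 15)
t=8: "10100101111010010"  (len 17)
t=9: "01001011110100101111"  (len 20)

20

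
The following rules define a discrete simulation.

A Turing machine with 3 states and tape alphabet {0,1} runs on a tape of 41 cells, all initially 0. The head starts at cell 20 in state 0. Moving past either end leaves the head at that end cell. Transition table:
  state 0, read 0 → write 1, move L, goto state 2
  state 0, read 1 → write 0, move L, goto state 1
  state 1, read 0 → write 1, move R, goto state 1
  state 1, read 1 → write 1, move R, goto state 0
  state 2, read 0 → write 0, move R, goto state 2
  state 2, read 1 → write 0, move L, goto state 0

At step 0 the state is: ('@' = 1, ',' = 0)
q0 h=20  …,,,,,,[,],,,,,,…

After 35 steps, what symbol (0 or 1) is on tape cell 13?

0

[0] q0 h=20  …,,,,,,[,],,,,,,…
[1] q2 h=19  …,,,,,,[,]@,,,,,…
[2] q2 h=20  …,,,,,,[@],,,,,,…
[3] q0 h=19  …,,,,,,[,],,,,,,…
[4] q2 h=18  …,,,,,,[,]@,,,,,…
[5] q2 h=19  …,,,,,,[@],,,,,,…
[6] q0 h=18  …,,,,,,[,],,,,,,…
[7] q2 h=17  …,,,,,,[,]@,,,,,…
[8] q2 h=18  …,,,,,,[@],,,,,,…
[9] q0 h=17  …,,,,,,[,],,,,,,…
[10] q2 h=16  …,,,,,,[,]@,,,,,…
[11] q2 h=17  …,,,,,,[@],,,,,,…
[12] q0 h=16  …,,,,,,[,],,,,,,…
[13] q2 h=15  …,,,,,,[,]@,,,,,…
[14] q2 h=16  …,,,,,,[@],,,,,,…
[15] q0 h=15  …,,,,,,[,],,,,,,…
[16] q2 h=14  …,,,,,,[,]@,,,,,…
[17] q2 h=15  …,,,,,,[@],,,,,,…
[18] q0 h=14  …,,,,,,[,],,,,,,…
[19] q2 h=13  …,,,,,,[,]@,,,,,…
[20] q2 h=14  …,,,,,,[@],,,,,,…
[21] q0 h=13  …,,,,,,[,],,,,,,…
[22] q2 h=12  …,,,,,,[,]@,,,,,…
[23] q2 h=13  …,,,,,,[@],,,,,,…
[24] q0 h=12  …,,,,,,[,],,,,,,…
[25] q2 h=11  …,,,,,,[,]@,,,,,…
[26] q2 h=12  …,,,,,,[@],,,,,,…
[27] q0 h=11  …,,,,,,[,],,,,,,…
[28] q2 h=10  …,,,,,,[,]@,,,,,…
[29] q2 h=11  …,,,,,,[@],,,,,,…
[30] q0 h=10  …,,,,,,[,],,,,,,…
[31] q2 h= 9  …,,,,,,[,]@,,,,,…
[32] q2 h=10  …,,,,,,[@],,,,,,…
[33] q0 h= 9  …,,,,,,[,],,,,,,…
[34] q2 h= 8  …,,,,,,[,]@,,,,,…
[35] q2 h= 9  …,,,,,,[@],,,,,,…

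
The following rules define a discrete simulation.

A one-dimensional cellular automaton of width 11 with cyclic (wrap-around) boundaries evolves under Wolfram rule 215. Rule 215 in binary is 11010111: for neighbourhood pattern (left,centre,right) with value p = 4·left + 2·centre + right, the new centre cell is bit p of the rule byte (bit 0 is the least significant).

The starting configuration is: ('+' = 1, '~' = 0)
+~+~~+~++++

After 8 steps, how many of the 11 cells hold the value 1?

[0] +~+~~+~++++
[1] +~++++~~+++
[2] +~~+++++~++
[3] +++~++++~~+
[4] +++~~+++++~
[5] ~++++~++++~
[6] +~+++~~++++
[7] +~~++++~+++
[8] +++~+++~~++

8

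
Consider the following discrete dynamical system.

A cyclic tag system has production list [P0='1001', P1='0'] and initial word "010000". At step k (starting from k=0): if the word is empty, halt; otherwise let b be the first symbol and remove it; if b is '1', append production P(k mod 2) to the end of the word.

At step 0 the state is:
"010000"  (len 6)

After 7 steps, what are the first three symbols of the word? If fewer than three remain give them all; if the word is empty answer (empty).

(empty)

gen 0: "010000"  (len 6)
gen 1: "10000"  (len 5)
gen 2: "00000"  (len 5)
gen 3: "0000"  (len 4)
gen 4: "000"  (len 3)
gen 5: "00"  (len 2)
gen 6: "0"  (len 1)
gen 7: (halted — word empty)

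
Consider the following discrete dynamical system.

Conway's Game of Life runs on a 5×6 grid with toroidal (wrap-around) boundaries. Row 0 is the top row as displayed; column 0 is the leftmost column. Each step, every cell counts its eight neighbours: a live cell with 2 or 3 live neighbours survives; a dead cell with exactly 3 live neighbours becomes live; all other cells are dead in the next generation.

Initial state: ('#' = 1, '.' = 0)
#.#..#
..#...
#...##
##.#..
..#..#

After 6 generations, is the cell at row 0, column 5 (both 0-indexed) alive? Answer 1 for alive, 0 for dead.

0

gen 0: #.#..#
..#...
#...##
##.#..
..#..#
gen 1: #.##.#
...##.
#.####
.###..
..####
gen 2: ##....
......
#....#
......
.....#
gen 3: #.....
.#...#
......
#....#
#.....
gen 4: ##...#
#.....
.....#
#....#
##....
gen 5: .....#
.#....
.....#
.#...#
......
gen 6: ......
#.....
......
#.....
#.....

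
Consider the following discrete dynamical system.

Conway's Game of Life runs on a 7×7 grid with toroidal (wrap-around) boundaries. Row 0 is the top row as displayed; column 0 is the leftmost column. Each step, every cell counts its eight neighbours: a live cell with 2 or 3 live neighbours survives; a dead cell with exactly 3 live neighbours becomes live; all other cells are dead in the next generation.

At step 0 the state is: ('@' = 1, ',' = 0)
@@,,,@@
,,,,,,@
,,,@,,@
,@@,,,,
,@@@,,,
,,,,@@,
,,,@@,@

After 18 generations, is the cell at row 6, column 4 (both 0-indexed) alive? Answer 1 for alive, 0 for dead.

0

t=0: @@,,,@@
,,,,,,@
,,,@,,@
,@@,,,,
,@@@,,,
,,,,@@,
,,,@@,@
t=1: ,,,,@,,
,,,,,,,
@,@,,,,
@@,,,,,
,@,@@,,
,,,,,@,
,,,@,,,
t=2: ,,,,,,,
,,,,,,,
@,,,,,,
@,,@,,,
@@@,@,,
,,@@,,,
,,,,@,,
t=3: ,,,,,,,
,,,,,,,
,,,,,,,
@,@@,,@
@,,,@,,
,,@,@,,
,,,@,,,
t=4: ,,,,,,,
,,,,,,,
,,,,,,,
@@,@,,@
@,@,@@@
,,,,@,,
,,,@,,,
t=5: ,,,,,,,
,,,,,,,
@,,,,,,
,@@@@,,
,,@,@,,
,,,,@,@
,,,,,,,
t=6: ,,,,,,,
,,,,,,,
,@@@,,,
,@@,@,,
,@@,@,,
,,,@,@,
,,,,,,,
t=7: ,,,,,,,
,,@,,,,
,@,@,,,
@,,,@,,
,@,,@@,
,,@@@,,
,,,,,,,
t=8: ,,,,,,,
,,@,,,,
,@@@,,,
@@@@@@,
,@@,,@,
,,@@@@,
,,,@,,,
t=9: ,,,,,,,
,@@@,,,
@,,,,,,
@,,,,@@
@,,,,,,
,@,,,@,
,,@@,,,
t=10: ,@,,,,,
,@@,,,,
@,@,,,,
@@,,,,,
@@,,,@,
,@@,,,,
,,@,,,,
t=11: ,@,,,,,
@,@,,,,
@,@,,,,
,,@,,,,
,,,,,,@
@,@,,,,
,,@,,,,
t=12: ,@@,,,,
@,@,,,,
,,@@,,,
,@,,,,,
,@,,,,,
,@,,,,,
,,@,,,,
t=13: ,,@@,,,
,,,,,,,
,,@@,,,
,@,,,,,
@@@,,,,
,@@,,,,
,,@,,,,
t=14: ,,@@,,,
,,,,,,,
,,@,,,,
@,,@,,,
@,,,,,,
@,,@,,,
,,,,,,,
t=15: ,,,,,,,
,,@@,,,
,,,,,,,
,@,,,,,
@@,,,,@
,,,,,,,
,,@@,,,
t=16: ,,,,,,,
,,,,,,,
,,@,,,,
,@,,,,,
@@,,,,,
@@@,,,,
,,,,,,,
t=17: ,,,,,,,
,,,,,,,
,,,,,,,
@@@,,,,
,,,,,,,
@,@,,,,
,@,,,,,
t=18: ,,,,,,,
,,,,,,,
,@,,,,,
,@,,,,,
@,@,,,,
,@,,,,,
,@,,,,,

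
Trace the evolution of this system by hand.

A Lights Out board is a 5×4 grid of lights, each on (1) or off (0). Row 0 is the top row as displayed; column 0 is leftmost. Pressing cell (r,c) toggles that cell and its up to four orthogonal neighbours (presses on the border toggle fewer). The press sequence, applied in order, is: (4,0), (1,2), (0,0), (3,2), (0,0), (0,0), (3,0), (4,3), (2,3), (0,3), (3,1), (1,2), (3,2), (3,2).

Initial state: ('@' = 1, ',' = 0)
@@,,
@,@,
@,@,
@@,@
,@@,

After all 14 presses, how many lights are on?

9

step 0: @@,,
@,@,
@,@,
@@,@
,@@,
step 1: @@,,
@,@,
@,@,
,@,@
@,@,
step 2: @@@,
@@,@
@,,,
,@,@
@,@,
step 3: ,,@,
,@,@
@,,,
,@,@
@,@,
step 4: ,,@,
,@,@
@,@,
,,@,
@,,,
step 5: @@@,
@@,@
@,@,
,,@,
@,,,
step 6: ,,@,
,@,@
@,@,
,,@,
@,,,
step 7: ,,@,
,@,@
,,@,
@@@,
,,,,
step 8: ,,@,
,@,@
,,@,
@@@@
,,@@
step 9: ,,@,
,@,,
,,,@
@@@,
,,@@
step 10: ,,,@
,@,@
,,,@
@@@,
,,@@
step 11: ,,,@
,@,@
,@,@
,,,,
,@@@
step 12: ,,@@
,,@,
,@@@
,,,,
,@@@
step 13: ,,@@
,,@,
,@,@
,@@@
,@,@
step 14: ,,@@
,,@,
,@@@
,,,,
,@@@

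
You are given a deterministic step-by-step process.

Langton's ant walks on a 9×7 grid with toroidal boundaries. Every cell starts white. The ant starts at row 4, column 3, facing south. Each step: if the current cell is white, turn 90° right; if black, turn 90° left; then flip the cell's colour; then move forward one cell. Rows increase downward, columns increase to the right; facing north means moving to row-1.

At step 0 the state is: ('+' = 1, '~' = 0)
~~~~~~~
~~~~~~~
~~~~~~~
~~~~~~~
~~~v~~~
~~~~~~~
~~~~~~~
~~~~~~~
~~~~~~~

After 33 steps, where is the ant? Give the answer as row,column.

t=0: ~~~~~~~
~~~~~~~
~~~~~~~
~~~~~~~
~~~v~~~
~~~~~~~
~~~~~~~
~~~~~~~
~~~~~~~
t=1: ~~~~~~~
~~~~~~~
~~~~~~~
~~~~~~~
~~<+~~~
~~~~~~~
~~~~~~~
~~~~~~~
~~~~~~~
t=2: ~~~~~~~
~~~~~~~
~~~~~~~
~~^~~~~
~~++~~~
~~~~~~~
~~~~~~~
~~~~~~~
~~~~~~~
t=3: ~~~~~~~
~~~~~~~
~~~~~~~
~~+>~~~
~~++~~~
~~~~~~~
~~~~~~~
~~~~~~~
~~~~~~~
t=4: ~~~~~~~
~~~~~~~
~~~~~~~
~~++~~~
~~+v~~~
~~~~~~~
~~~~~~~
~~~~~~~
~~~~~~~
t=5: ~~~~~~~
~~~~~~~
~~~~~~~
~~++~~~
~~+~>~~
~~~~~~~
~~~~~~~
~~~~~~~
~~~~~~~
t=6: ~~~~~~~
~~~~~~~
~~~~~~~
~~++~~~
~~+~+~~
~~~~v~~
~~~~~~~
~~~~~~~
~~~~~~~
t=7: ~~~~~~~
~~~~~~~
~~~~~~~
~~++~~~
~~+~+~~
~~~<+~~
~~~~~~~
~~~~~~~
~~~~~~~
t=8: ~~~~~~~
~~~~~~~
~~~~~~~
~~++~~~
~~+^+~~
~~~++~~
~~~~~~~
~~~~~~~
~~~~~~~
t=9: ~~~~~~~
~~~~~~~
~~~~~~~
~~++~~~
~~++>~~
~~~++~~
~~~~~~~
~~~~~~~
~~~~~~~
t=10: ~~~~~~~
~~~~~~~
~~~~~~~
~~++^~~
~~++~~~
~~~++~~
~~~~~~~
~~~~~~~
~~~~~~~
t=11: ~~~~~~~
~~~~~~~
~~~~~~~
~~+++>~
~~++~~~
~~~++~~
~~~~~~~
~~~~~~~
~~~~~~~
t=12: ~~~~~~~
~~~~~~~
~~~~~~~
~~++++~
~~++~v~
~~~++~~
~~~~~~~
~~~~~~~
~~~~~~~
t=13: ~~~~~~~
~~~~~~~
~~~~~~~
~~++++~
~~++<+~
~~~++~~
~~~~~~~
~~~~~~~
~~~~~~~
t=14: ~~~~~~~
~~~~~~~
~~~~~~~
~~++^+~
~~++++~
~~~++~~
~~~~~~~
~~~~~~~
~~~~~~~
t=15: ~~~~~~~
~~~~~~~
~~~~~~~
~~+<~+~
~~++++~
~~~++~~
~~~~~~~
~~~~~~~
~~~~~~~
t=16: ~~~~~~~
~~~~~~~
~~~~~~~
~~+~~+~
~~+v++~
~~~++~~
~~~~~~~
~~~~~~~
~~~~~~~
t=17: ~~~~~~~
~~~~~~~
~~~~~~~
~~+~~+~
~~+~>+~
~~~++~~
~~~~~~~
~~~~~~~
~~~~~~~
t=18: ~~~~~~~
~~~~~~~
~~~~~~~
~~+~^+~
~~+~~+~
~~~++~~
~~~~~~~
~~~~~~~
~~~~~~~
t=19: ~~~~~~~
~~~~~~~
~~~~~~~
~~+~+>~
~~+~~+~
~~~++~~
~~~~~~~
~~~~~~~
~~~~~~~
t=20: ~~~~~~~
~~~~~~~
~~~~~^~
~~+~+~~
~~+~~+~
~~~++~~
~~~~~~~
~~~~~~~
~~~~~~~
t=21: ~~~~~~~
~~~~~~~
~~~~~+>
~~+~+~~
~~+~~+~
~~~++~~
~~~~~~~
~~~~~~~
~~~~~~~
t=22: ~~~~~~~
~~~~~~~
~~~~~++
~~+~+~v
~~+~~+~
~~~++~~
~~~~~~~
~~~~~~~
~~~~~~~
t=23: ~~~~~~~
~~~~~~~
~~~~~++
~~+~+<+
~~+~~+~
~~~++~~
~~~~~~~
~~~~~~~
~~~~~~~
t=24: ~~~~~~~
~~~~~~~
~~~~~^+
~~+~+++
~~+~~+~
~~~++~~
~~~~~~~
~~~~~~~
~~~~~~~
t=25: ~~~~~~~
~~~~~~~
~~~~<~+
~~+~+++
~~+~~+~
~~~++~~
~~~~~~~
~~~~~~~
~~~~~~~
t=26: ~~~~~~~
~~~~^~~
~~~~+~+
~~+~+++
~~+~~+~
~~~++~~
~~~~~~~
~~~~~~~
~~~~~~~
t=27: ~~~~~~~
~~~~+>~
~~~~+~+
~~+~+++
~~+~~+~
~~~++~~
~~~~~~~
~~~~~~~
~~~~~~~
t=28: ~~~~~~~
~~~~++~
~~~~+v+
~~+~+++
~~+~~+~
~~~++~~
~~~~~~~
~~~~~~~
~~~~~~~
t=29: ~~~~~~~
~~~~++~
~~~~<++
~~+~+++
~~+~~+~
~~~++~~
~~~~~~~
~~~~~~~
~~~~~~~
t=30: ~~~~~~~
~~~~++~
~~~~~++
~~+~v++
~~+~~+~
~~~++~~
~~~~~~~
~~~~~~~
~~~~~~~
t=31: ~~~~~~~
~~~~++~
~~~~~++
~~+~~>+
~~+~~+~
~~~++~~
~~~~~~~
~~~~~~~
~~~~~~~
t=32: ~~~~~~~
~~~~++~
~~~~~^+
~~+~~~+
~~+~~+~
~~~++~~
~~~~~~~
~~~~~~~
~~~~~~~
t=33: ~~~~~~~
~~~~++~
~~~~<~+
~~+~~~+
~~+~~+~
~~~++~~
~~~~~~~
~~~~~~~
~~~~~~~

2,4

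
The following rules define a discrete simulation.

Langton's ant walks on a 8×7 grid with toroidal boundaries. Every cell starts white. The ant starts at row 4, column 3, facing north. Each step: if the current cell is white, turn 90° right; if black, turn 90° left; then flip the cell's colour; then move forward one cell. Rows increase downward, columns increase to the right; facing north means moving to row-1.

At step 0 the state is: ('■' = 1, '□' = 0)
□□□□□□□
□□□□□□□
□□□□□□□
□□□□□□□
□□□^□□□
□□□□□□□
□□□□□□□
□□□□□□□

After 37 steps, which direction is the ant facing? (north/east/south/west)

west

0) □□□□□□□
□□□□□□□
□□□□□□□
□□□□□□□
□□□^□□□
□□□□□□□
□□□□□□□
□□□□□□□
1) □□□□□□□
□□□□□□□
□□□□□□□
□□□□□□□
□□□■>□□
□□□□□□□
□□□□□□□
□□□□□□□
2) □□□□□□□
□□□□□□□
□□□□□□□
□□□□□□□
□□□■■□□
□□□□v□□
□□□□□□□
□□□□□□□
3) □□□□□□□
□□□□□□□
□□□□□□□
□□□□□□□
□□□■■□□
□□□<■□□
□□□□□□□
□□□□□□□
4) □□□□□□□
□□□□□□□
□□□□□□□
□□□□□□□
□□□^■□□
□□□■■□□
□□□□□□□
□□□□□□□
5) □□□□□□□
□□□□□□□
□□□□□□□
□□□□□□□
□□<□■□□
□□□■■□□
□□□□□□□
□□□□□□□
6) □□□□□□□
□□□□□□□
□□□□□□□
□□^□□□□
□□■□■□□
□□□■■□□
□□□□□□□
□□□□□□□
7) □□□□□□□
□□□□□□□
□□□□□□□
□□■>□□□
□□■□■□□
□□□■■□□
□□□□□□□
□□□□□□□
8) □□□□□□□
□□□□□□□
□□□□□□□
□□■■□□□
□□■v■□□
□□□■■□□
□□□□□□□
□□□□□□□
9) □□□□□□□
□□□□□□□
□□□□□□□
□□■■□□□
□□<■■□□
□□□■■□□
□□□□□□□
□□□□□□□
10) □□□□□□□
□□□□□□□
□□□□□□□
□□■■□□□
□□□■■□□
□□v■■□□
□□□□□□□
□□□□□□□
11) □□□□□□□
□□□□□□□
□□□□□□□
□□■■□□□
□□□■■□□
□<■■■□□
□□□□□□□
□□□□□□□
12) □□□□□□□
□□□□□□□
□□□□□□□
□□■■□□□
□^□■■□□
□■■■■□□
□□□□□□□
□□□□□□□
13) □□□□□□□
□□□□□□□
□□□□□□□
□□■■□□□
□■>■■□□
□■■■■□□
□□□□□□□
□□□□□□□
14) □□□□□□□
□□□□□□□
□□□□□□□
□□■■□□□
□■■■■□□
□■v■■□□
□□□□□□□
□□□□□□□
15) □□□□□□□
□□□□□□□
□□□□□□□
□□■■□□□
□■■■■□□
□■□>■□□
□□□□□□□
□□□□□□□
16) □□□□□□□
□□□□□□□
□□□□□□□
□□■■□□□
□■■^■□□
□■□□■□□
□□□□□□□
□□□□□□□
17) □□□□□□□
□□□□□□□
□□□□□□□
□□■■□□□
□■<□■□□
□■□□■□□
□□□□□□□
□□□□□□□
18) □□□□□□□
□□□□□□□
□□□□□□□
□□■■□□□
□■□□■□□
□■v□■□□
□□□□□□□
□□□□□□□
19) □□□□□□□
□□□□□□□
□□□□□□□
□□■■□□□
□■□□■□□
□<■□■□□
□□□□□□□
□□□□□□□
20) □□□□□□□
□□□□□□□
□□□□□□□
□□■■□□□
□■□□■□□
□□■□■□□
□v□□□□□
□□□□□□□
21) □□□□□□□
□□□□□□□
□□□□□□□
□□■■□□□
□■□□■□□
□□■□■□□
<■□□□□□
□□□□□□□
22) □□□□□□□
□□□□□□□
□□□□□□□
□□■■□□□
□■□□■□□
^□■□■□□
■■□□□□□
□□□□□□□
23) □□□□□□□
□□□□□□□
□□□□□□□
□□■■□□□
□■□□■□□
■>■□■□□
■■□□□□□
□□□□□□□
24) □□□□□□□
□□□□□□□
□□□□□□□
□□■■□□□
□■□□■□□
■■■□■□□
■v□□□□□
□□□□□□□
25) □□□□□□□
□□□□□□□
□□□□□□□
□□■■□□□
□■□□■□□
■■■□■□□
■□>□□□□
□□□□□□□
26) □□□□□□□
□□□□□□□
□□□□□□□
□□■■□□□
□■□□■□□
■■■□■□□
■□■□□□□
□□v□□□□
27) □□□□□□□
□□□□□□□
□□□□□□□
□□■■□□□
□■□□■□□
■■■□■□□
■□■□□□□
□<■□□□□
28) □□□□□□□
□□□□□□□
□□□□□□□
□□■■□□□
□■□□■□□
■■■□■□□
■^■□□□□
□■■□□□□
29) □□□□□□□
□□□□□□□
□□□□□□□
□□■■□□□
□■□□■□□
■■■□■□□
■■>□□□□
□■■□□□□
30) □□□□□□□
□□□□□□□
□□□□□□□
□□■■□□□
□■□□■□□
■■^□■□□
■■□□□□□
□■■□□□□
31) □□□□□□□
□□□□□□□
□□□□□□□
□□■■□□□
□■□□■□□
■<□□■□□
■■□□□□□
□■■□□□□
32) □□□□□□□
□□□□□□□
□□□□□□□
□□■■□□□
□■□□■□□
■□□□■□□
■v□□□□□
□■■□□□□
33) □□□□□□□
□□□□□□□
□□□□□□□
□□■■□□□
□■□□■□□
■□□□■□□
■□>□□□□
□■■□□□□
34) □□□□□□□
□□□□□□□
□□□□□□□
□□■■□□□
□■□□■□□
■□□□■□□
■□■□□□□
□■v□□□□
35) □□□□□□□
□□□□□□□
□□□□□□□
□□■■□□□
□■□□■□□
■□□□■□□
■□■□□□□
□■□>□□□
36) □□□v□□□
□□□□□□□
□□□□□□□
□□■■□□□
□■□□■□□
■□□□■□□
■□■□□□□
□■□■□□□
37) □□<■□□□
□□□□□□□
□□□□□□□
□□■■□□□
□■□□■□□
■□□□■□□
■□■□□□□
□■□■□□□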